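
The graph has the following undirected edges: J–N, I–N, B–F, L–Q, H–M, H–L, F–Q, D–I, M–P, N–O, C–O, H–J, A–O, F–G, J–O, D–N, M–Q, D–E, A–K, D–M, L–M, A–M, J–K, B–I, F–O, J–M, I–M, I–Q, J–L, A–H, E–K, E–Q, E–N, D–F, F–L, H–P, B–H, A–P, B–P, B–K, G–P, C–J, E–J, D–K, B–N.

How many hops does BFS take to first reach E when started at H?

Level 0: H
Level 1: A, B, J, L, M, P
Level 2: C, D, E, F, G, I, K, N, O, Q
E first appears at level 2.

2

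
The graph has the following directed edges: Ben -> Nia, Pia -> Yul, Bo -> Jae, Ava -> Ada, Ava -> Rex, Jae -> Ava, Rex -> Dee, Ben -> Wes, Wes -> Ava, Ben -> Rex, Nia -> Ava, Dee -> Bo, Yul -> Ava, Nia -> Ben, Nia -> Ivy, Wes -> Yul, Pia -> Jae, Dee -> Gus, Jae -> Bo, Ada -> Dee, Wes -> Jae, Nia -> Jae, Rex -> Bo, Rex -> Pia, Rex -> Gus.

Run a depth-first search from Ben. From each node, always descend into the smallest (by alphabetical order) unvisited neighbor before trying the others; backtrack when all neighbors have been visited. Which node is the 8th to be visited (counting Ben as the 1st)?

Visit Ben
Ben → Nia
Nia → Ava
Ava → Ada
Ada → Dee
Dee → Bo
Bo → Jae
Dee → Gus
Ava → Rex
Rex → Pia
Pia → Yul
Nia → Ivy
Ben → Wes

Visit order: Ben, Nia, Ava, Ada, Dee, Bo, Jae, Gus, Rex, Pia, Yul, Ivy, Wes

Gus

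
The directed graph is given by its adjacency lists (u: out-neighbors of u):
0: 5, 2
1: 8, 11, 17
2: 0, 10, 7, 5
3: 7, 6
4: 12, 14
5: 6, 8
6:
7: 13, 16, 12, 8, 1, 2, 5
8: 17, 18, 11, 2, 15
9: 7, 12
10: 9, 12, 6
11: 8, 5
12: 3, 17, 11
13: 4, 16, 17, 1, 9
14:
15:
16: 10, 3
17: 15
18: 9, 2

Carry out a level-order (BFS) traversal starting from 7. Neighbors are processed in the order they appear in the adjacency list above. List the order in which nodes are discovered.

7, 13, 16, 12, 8, 1, 2, 5, 4, 17, 9, 10, 3, 11, 18, 15, 0, 6, 14

Visit 7; enqueue 13, 16, 12, 8, 1, 2, 5 → queue [13, 16, 12, 8, 1, 2, 5]
Visit 13; enqueue 4, 17, 9 → queue [16, 12, 8, 1, 2, 5, 4, 17, 9]
Visit 16; enqueue 10, 3 → queue [12, 8, 1, 2, 5, 4, 17, 9, 10, 3]
Visit 12; enqueue 11 → queue [8, 1, 2, 5, 4, 17, 9, 10, 3, 11]
Visit 8; enqueue 18, 15 → queue [1, 2, 5, 4, 17, 9, 10, 3, 11, 18, 15]
Visit 1 → queue [2, 5, 4, 17, 9, 10, 3, 11, 18, 15]
Visit 2; enqueue 0 → queue [5, 4, 17, 9, 10, 3, 11, 18, 15, 0]
Visit 5; enqueue 6 → queue [4, 17, 9, 10, 3, 11, 18, 15, 0, 6]
Visit 4; enqueue 14 → queue [17, 9, 10, 3, 11, 18, 15, 0, 6, 14]
Visit 17 → queue [9, 10, 3, 11, 18, 15, 0, 6, 14]
Visit 9 → queue [10, 3, 11, 18, 15, 0, 6, 14]
Visit 10 → queue [3, 11, 18, 15, 0, 6, 14]
Visit 3 → queue [11, 18, 15, 0, 6, 14]
Visit 11 → queue [18, 15, 0, 6, 14]
Visit 18 → queue [15, 0, 6, 14]
Visit 15 → queue [0, 6, 14]
Visit 0 → queue [6, 14]
Visit 6 → queue [14]
Visit 14 → queue []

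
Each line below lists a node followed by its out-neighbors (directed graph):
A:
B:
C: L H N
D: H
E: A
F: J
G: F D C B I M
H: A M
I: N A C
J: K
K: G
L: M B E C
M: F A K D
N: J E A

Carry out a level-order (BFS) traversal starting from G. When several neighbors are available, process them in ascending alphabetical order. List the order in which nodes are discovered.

Visit G; enqueue B, C, D, F, I, M → queue [B, C, D, F, I, M]
Visit B → queue [C, D, F, I, M]
Visit C; enqueue H, L, N → queue [D, F, I, M, H, L, N]
Visit D → queue [F, I, M, H, L, N]
Visit F; enqueue J → queue [I, M, H, L, N, J]
Visit I; enqueue A → queue [M, H, L, N, J, A]
Visit M; enqueue K → queue [H, L, N, J, A, K]
Visit H → queue [L, N, J, A, K]
Visit L; enqueue E → queue [N, J, A, K, E]
Visit N → queue [J, A, K, E]
Visit J → queue [A, K, E]
Visit A → queue [K, E]
Visit K → queue [E]
Visit E → queue []

G B C D F I M H L N J A K E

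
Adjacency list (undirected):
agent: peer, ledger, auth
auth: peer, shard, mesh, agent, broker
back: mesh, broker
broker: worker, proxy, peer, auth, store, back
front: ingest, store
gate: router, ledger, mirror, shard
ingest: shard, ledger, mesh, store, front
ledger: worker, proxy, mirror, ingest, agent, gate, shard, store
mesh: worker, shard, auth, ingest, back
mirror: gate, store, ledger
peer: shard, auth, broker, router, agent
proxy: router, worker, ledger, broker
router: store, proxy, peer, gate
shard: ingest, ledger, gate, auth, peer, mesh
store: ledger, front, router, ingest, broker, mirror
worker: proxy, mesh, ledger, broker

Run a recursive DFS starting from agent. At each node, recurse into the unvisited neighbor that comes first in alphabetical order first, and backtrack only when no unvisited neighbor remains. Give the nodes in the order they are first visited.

agent → auth → broker → back → mesh → ingest → front → store → ledger → gate → mirror → router → peer → shard → proxy → worker

Visit agent
agent → auth
auth → broker
broker → back
back → mesh
mesh → ingest
ingest → front
front → store
store → ledger
ledger → gate
gate → mirror
gate → router
router → peer
peer → shard
router → proxy
proxy → worker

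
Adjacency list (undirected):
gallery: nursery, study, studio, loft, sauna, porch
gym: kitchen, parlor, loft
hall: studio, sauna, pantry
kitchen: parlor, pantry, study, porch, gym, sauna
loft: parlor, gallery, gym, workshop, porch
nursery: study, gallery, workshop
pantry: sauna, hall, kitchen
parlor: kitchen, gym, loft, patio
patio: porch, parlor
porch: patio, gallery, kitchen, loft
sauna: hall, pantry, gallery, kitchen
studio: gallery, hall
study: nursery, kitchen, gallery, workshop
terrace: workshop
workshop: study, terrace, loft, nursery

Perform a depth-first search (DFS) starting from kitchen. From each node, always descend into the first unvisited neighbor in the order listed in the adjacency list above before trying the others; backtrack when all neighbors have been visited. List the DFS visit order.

Visit kitchen
kitchen → parlor
parlor → gym
gym → loft
loft → gallery
gallery → nursery
nursery → study
study → workshop
workshop → terrace
gallery → studio
studio → hall
hall → sauna
sauna → pantry
gallery → porch
porch → patio

kitchen → parlor → gym → loft → gallery → nursery → study → workshop → terrace → studio → hall → sauna → pantry → porch → patio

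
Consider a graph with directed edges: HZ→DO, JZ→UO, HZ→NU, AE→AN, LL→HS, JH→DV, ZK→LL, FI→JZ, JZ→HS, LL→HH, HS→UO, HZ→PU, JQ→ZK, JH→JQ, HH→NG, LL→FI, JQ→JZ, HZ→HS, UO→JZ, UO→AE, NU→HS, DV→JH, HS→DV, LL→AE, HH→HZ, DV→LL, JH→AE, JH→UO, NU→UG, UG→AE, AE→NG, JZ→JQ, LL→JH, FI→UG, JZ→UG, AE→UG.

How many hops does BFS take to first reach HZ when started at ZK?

Level 0: ZK
Level 1: LL
Level 2: AE, FI, HH, HS, JH
Level 3: AN, DV, HZ, JQ, JZ, NG, UG, UO
Level 4: DO, NU, PU
HZ first appears at level 3.

3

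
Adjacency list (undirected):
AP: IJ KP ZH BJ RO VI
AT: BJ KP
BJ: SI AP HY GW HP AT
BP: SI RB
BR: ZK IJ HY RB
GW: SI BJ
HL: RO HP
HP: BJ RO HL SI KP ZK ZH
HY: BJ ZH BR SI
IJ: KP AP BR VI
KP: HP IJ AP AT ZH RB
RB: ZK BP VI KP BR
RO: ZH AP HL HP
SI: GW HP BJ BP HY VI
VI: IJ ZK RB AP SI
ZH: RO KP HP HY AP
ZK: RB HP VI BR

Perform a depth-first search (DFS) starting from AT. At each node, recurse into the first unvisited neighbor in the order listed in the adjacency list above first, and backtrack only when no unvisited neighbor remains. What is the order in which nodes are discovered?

AT BJ SI GW HP RO ZH KP IJ AP VI ZK RB BP BR HY HL

Visit AT
AT → BJ
BJ → SI
SI → GW
SI → HP
HP → RO
RO → ZH
ZH → KP
KP → IJ
IJ → AP
AP → VI
VI → ZK
ZK → RB
RB → BP
RB → BR
BR → HY
RO → HL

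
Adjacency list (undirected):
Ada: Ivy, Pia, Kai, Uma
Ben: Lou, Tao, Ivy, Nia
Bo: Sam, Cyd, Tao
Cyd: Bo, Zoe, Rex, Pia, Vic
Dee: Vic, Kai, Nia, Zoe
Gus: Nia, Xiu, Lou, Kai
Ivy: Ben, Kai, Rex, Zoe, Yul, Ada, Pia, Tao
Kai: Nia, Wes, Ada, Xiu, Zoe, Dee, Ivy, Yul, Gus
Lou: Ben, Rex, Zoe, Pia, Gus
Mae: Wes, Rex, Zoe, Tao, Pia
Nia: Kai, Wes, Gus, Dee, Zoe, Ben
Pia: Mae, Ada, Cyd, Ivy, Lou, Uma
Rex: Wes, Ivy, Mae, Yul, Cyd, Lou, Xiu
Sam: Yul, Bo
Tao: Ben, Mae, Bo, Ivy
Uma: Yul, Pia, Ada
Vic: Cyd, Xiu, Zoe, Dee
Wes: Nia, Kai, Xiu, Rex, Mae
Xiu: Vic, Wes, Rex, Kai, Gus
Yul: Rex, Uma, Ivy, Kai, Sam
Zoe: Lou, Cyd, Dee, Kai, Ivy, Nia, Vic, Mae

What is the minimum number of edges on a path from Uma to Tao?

Level 0: Uma
Level 1: Ada, Pia, Yul
Level 2: Cyd, Ivy, Kai, Lou, Mae, Rex, Sam
Level 3: Ben, Bo, Dee, Gus, Nia, Tao, Vic, Wes, Xiu, Zoe
Tao first appears at level 3.

3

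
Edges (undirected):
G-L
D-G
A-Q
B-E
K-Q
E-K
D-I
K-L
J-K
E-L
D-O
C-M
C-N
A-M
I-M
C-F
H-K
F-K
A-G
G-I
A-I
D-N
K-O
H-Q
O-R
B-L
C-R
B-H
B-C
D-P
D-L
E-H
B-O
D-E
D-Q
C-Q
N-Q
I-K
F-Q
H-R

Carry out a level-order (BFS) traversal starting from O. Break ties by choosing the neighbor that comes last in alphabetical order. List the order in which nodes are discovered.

O R K D B H C Q L J I F E P N G M A

Visit O; enqueue R, K, D, B → queue [R, K, D, B]
Visit R; enqueue H, C → queue [K, D, B, H, C]
Visit K; enqueue Q, L, J, I, F, E → queue [D, B, H, C, Q, L, J, I, F, E]
Visit D; enqueue P, N, G → queue [B, H, C, Q, L, J, I, F, E, P, N, G]
Visit B → queue [H, C, Q, L, J, I, F, E, P, N, G]
Visit H → queue [C, Q, L, J, I, F, E, P, N, G]
Visit C; enqueue M → queue [Q, L, J, I, F, E, P, N, G, M]
Visit Q; enqueue A → queue [L, J, I, F, E, P, N, G, M, A]
Visit L → queue [J, I, F, E, P, N, G, M, A]
Visit J → queue [I, F, E, P, N, G, M, A]
Visit I → queue [F, E, P, N, G, M, A]
Visit F → queue [E, P, N, G, M, A]
Visit E → queue [P, N, G, M, A]
Visit P → queue [N, G, M, A]
Visit N → queue [G, M, A]
Visit G → queue [M, A]
Visit M → queue [A]
Visit A → queue []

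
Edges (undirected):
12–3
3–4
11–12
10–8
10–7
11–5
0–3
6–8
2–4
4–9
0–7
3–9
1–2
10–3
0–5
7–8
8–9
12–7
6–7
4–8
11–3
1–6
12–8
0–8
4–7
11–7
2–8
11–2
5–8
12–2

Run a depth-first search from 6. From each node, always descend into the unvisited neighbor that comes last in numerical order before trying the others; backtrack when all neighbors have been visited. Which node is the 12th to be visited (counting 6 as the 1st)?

Visit 6
6 → 8
8 → 12
12 → 11
11 → 7
7 → 10
10 → 3
3 → 9
9 → 4
4 → 2
2 → 1
3 → 0
0 → 5

Visit order: 6, 8, 12, 11, 7, 10, 3, 9, 4, 2, 1, 0, 5

0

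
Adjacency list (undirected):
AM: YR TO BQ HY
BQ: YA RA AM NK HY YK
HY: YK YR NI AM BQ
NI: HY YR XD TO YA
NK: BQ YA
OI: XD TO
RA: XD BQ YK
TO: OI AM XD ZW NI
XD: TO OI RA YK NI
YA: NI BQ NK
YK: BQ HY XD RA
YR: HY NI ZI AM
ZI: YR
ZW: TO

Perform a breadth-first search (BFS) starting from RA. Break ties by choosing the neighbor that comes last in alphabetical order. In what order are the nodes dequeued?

RA → YK → XD → BQ → HY → TO → OI → NI → YA → NK → AM → YR → ZW → ZI

Visit RA; enqueue YK, XD, BQ → queue [YK, XD, BQ]
Visit YK; enqueue HY → queue [XD, BQ, HY]
Visit XD; enqueue TO, OI, NI → queue [BQ, HY, TO, OI, NI]
Visit BQ; enqueue YA, NK, AM → queue [HY, TO, OI, NI, YA, NK, AM]
Visit HY; enqueue YR → queue [TO, OI, NI, YA, NK, AM, YR]
Visit TO; enqueue ZW → queue [OI, NI, YA, NK, AM, YR, ZW]
Visit OI → queue [NI, YA, NK, AM, YR, ZW]
Visit NI → queue [YA, NK, AM, YR, ZW]
Visit YA → queue [NK, AM, YR, ZW]
Visit NK → queue [AM, YR, ZW]
Visit AM → queue [YR, ZW]
Visit YR; enqueue ZI → queue [ZW, ZI]
Visit ZW → queue [ZI]
Visit ZI → queue []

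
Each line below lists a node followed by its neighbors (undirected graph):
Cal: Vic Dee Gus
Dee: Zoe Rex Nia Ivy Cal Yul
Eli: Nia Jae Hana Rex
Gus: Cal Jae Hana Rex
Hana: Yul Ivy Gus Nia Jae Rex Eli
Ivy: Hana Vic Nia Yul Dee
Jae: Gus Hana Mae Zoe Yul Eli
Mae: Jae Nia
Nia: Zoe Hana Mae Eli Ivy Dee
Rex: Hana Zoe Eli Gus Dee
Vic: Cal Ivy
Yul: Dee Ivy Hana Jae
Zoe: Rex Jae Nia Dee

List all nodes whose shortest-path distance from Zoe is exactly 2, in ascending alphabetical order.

Level 0: Zoe
Level 1: Dee, Jae, Nia, Rex
Level 2: Cal, Eli, Gus, Hana, Ivy, Mae, Yul
Level 3: Vic

Cal, Eli, Gus, Hana, Ivy, Mae, Yul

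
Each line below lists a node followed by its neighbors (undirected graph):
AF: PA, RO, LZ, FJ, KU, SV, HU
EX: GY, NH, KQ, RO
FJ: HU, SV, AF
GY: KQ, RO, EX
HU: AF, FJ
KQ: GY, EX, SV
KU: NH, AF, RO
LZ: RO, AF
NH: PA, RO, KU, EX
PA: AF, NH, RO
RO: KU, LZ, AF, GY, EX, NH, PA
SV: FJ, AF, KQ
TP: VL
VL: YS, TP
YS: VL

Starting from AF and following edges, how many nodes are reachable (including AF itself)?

12

BFS from AF visits: AF, FJ, HU, KU, LZ, PA, RO, SV, NH, EX, GY, KQ
Reachable nodes: 12 of 15 total.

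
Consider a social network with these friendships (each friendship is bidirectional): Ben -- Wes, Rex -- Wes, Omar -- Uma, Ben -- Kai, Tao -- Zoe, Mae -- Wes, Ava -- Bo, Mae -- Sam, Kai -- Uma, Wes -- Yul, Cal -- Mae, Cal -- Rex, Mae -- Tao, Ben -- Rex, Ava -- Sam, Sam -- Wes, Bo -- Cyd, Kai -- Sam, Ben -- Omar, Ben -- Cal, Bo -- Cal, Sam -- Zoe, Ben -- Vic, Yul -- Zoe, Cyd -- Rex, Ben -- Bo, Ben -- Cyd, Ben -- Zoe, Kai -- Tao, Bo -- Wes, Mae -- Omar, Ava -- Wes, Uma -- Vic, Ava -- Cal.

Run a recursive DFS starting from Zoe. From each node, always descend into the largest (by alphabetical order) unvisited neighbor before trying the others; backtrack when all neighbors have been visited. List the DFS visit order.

Visit Zoe
Zoe → Yul
Yul → Wes
Wes → Sam
Sam → Mae
Mae → Tao
Tao → Kai
Kai → Uma
Uma → Vic
Vic → Ben
Ben → Rex
Rex → Cyd
Cyd → Bo
Bo → Cal
Cal → Ava
Ben → Omar

Zoe Yul Wes Sam Mae Tao Kai Uma Vic Ben Rex Cyd Bo Cal Ava Omar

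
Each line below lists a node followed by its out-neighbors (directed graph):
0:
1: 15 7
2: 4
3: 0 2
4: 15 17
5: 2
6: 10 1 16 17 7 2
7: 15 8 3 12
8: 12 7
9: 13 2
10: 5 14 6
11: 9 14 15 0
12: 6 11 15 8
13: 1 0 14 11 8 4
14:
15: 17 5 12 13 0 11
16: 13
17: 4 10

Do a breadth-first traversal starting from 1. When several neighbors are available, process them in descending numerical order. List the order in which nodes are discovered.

1 -> 15 -> 7 -> 17 -> 13 -> 12 -> 11 -> 5 -> 0 -> 8 -> 3 -> 10 -> 4 -> 14 -> 6 -> 9 -> 2 -> 16

Visit 1; enqueue 15, 7 → queue [15, 7]
Visit 15; enqueue 17, 13, 12, 11, 5, 0 → queue [7, 17, 13, 12, 11, 5, 0]
Visit 7; enqueue 8, 3 → queue [17, 13, 12, 11, 5, 0, 8, 3]
Visit 17; enqueue 10, 4 → queue [13, 12, 11, 5, 0, 8, 3, 10, 4]
Visit 13; enqueue 14 → queue [12, 11, 5, 0, 8, 3, 10, 4, 14]
Visit 12; enqueue 6 → queue [11, 5, 0, 8, 3, 10, 4, 14, 6]
Visit 11; enqueue 9 → queue [5, 0, 8, 3, 10, 4, 14, 6, 9]
Visit 5; enqueue 2 → queue [0, 8, 3, 10, 4, 14, 6, 9, 2]
Visit 0 → queue [8, 3, 10, 4, 14, 6, 9, 2]
Visit 8 → queue [3, 10, 4, 14, 6, 9, 2]
Visit 3 → queue [10, 4, 14, 6, 9, 2]
Visit 10 → queue [4, 14, 6, 9, 2]
Visit 4 → queue [14, 6, 9, 2]
Visit 14 → queue [6, 9, 2]
Visit 6; enqueue 16 → queue [9, 2, 16]
Visit 9 → queue [2, 16]
Visit 2 → queue [16]
Visit 16 → queue []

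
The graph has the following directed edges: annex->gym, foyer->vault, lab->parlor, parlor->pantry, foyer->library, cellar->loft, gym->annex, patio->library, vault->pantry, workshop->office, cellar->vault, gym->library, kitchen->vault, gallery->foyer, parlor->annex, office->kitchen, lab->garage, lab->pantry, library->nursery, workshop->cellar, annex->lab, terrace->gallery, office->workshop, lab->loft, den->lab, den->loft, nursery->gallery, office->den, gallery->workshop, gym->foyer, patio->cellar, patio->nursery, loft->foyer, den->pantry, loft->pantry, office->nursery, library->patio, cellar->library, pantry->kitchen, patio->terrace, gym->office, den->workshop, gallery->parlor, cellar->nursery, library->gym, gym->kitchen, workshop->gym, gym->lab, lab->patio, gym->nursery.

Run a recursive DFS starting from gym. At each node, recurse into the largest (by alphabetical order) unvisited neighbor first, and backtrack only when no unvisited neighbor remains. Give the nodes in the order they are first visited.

Visit gym
gym → office
office → workshop
workshop → cellar
cellar → vault
vault → pantry
pantry → kitchen
cellar → nursery
nursery → gallery
gallery → parlor
parlor → annex
annex → lab
lab → patio
patio → terrace
patio → library
lab → loft
loft → foyer
lab → garage
office → den

gym office workshop cellar vault pantry kitchen nursery gallery parlor annex lab patio terrace library loft foyer garage den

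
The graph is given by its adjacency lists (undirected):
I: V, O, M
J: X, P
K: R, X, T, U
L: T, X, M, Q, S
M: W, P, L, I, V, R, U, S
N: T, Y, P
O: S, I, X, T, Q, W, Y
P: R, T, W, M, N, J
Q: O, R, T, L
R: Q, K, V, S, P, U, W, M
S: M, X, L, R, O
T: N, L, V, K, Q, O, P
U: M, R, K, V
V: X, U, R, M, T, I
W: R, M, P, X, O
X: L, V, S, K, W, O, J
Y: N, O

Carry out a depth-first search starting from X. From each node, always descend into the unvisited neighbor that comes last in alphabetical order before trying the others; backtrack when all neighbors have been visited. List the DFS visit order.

X, W, R, V, U, M, S, O, Y, N, T, Q, L, P, J, K, I

Visit X
X → W
W → R
R → V
V → U
U → M
M → S
S → O
O → Y
Y → N
N → T
T → Q
Q → L
T → P
P → J
T → K
O → I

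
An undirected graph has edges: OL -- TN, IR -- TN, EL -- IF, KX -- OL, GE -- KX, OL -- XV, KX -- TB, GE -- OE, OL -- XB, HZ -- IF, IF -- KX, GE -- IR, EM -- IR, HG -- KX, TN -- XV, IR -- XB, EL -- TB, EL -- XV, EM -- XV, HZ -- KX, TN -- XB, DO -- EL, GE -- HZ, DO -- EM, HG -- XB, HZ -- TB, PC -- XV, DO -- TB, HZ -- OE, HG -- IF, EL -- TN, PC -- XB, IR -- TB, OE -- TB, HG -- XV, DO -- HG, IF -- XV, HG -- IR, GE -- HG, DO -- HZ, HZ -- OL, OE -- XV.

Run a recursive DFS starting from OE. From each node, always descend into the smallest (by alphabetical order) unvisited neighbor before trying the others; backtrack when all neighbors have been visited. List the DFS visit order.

Visit OE
OE → GE
GE → HG
HG → DO
DO → EL
EL → IF
IF → HZ
HZ → KX
KX → OL
OL → TN
TN → IR
IR → EM
EM → XV
XV → PC
PC → XB
IR → TB

OE -> GE -> HG -> DO -> EL -> IF -> HZ -> KX -> OL -> TN -> IR -> EM -> XV -> PC -> XB -> TB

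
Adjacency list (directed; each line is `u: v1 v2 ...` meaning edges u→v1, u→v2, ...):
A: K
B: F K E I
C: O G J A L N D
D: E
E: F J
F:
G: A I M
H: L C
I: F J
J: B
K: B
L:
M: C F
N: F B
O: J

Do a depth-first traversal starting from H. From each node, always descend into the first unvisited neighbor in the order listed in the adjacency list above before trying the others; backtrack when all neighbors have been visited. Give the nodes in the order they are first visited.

H -> L -> C -> O -> J -> B -> F -> K -> E -> I -> G -> A -> M -> N -> D

Visit H
H → L
H → C
C → O
O → J
J → B
B → F
B → K
B → E
B → I
C → G
G → A
G → M
C → N
C → D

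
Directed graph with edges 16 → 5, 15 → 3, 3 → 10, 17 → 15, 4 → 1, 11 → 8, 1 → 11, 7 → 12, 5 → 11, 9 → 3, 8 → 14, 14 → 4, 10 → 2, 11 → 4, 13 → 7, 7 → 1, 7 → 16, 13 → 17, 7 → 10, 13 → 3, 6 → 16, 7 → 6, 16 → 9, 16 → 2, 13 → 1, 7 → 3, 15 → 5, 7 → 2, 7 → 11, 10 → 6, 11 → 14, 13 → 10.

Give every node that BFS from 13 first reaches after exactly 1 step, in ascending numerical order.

1, 3, 7, 10, 17

Level 0: 13
Level 1: 1, 3, 7, 10, 17
Level 2: 2, 6, 11, 12, 15, 16
Level 3: 4, 5, 8, 9, 14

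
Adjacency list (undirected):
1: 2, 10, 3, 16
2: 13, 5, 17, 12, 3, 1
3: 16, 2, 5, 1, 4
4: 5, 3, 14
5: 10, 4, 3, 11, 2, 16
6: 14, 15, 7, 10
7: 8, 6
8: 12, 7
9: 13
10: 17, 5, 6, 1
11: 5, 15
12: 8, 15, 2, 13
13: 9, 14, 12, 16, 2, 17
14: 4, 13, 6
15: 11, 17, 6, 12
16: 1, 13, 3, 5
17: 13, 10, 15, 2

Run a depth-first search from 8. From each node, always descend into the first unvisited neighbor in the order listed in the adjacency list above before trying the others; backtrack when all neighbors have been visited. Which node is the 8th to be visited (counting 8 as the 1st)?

Visit 8
8 → 12
12 → 15
15 → 11
11 → 5
5 → 10
10 → 17
17 → 13
13 → 9
13 → 14
14 → 4
4 → 3
3 → 16
16 → 1
1 → 2
14 → 6
6 → 7

Visit order: 8, 12, 15, 11, 5, 10, 17, 13, 9, 14, 4, 3, 16, 1, 2, 6, 7

13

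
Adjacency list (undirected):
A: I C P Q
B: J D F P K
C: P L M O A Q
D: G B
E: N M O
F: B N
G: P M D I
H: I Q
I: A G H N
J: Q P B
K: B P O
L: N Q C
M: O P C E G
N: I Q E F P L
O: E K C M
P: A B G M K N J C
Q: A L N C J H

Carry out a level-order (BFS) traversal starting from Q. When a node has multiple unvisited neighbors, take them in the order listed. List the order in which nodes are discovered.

Visit Q; enqueue A, L, N, C, J, H → queue [A, L, N, C, J, H]
Visit A; enqueue I, P → queue [L, N, C, J, H, I, P]
Visit L → queue [N, C, J, H, I, P]
Visit N; enqueue E, F → queue [C, J, H, I, P, E, F]
Visit C; enqueue M, O → queue [J, H, I, P, E, F, M, O]
Visit J; enqueue B → queue [H, I, P, E, F, M, O, B]
Visit H → queue [I, P, E, F, M, O, B]
Visit I; enqueue G → queue [P, E, F, M, O, B, G]
Visit P; enqueue K → queue [E, F, M, O, B, G, K]
Visit E → queue [F, M, O, B, G, K]
Visit F → queue [M, O, B, G, K]
Visit M → queue [O, B, G, K]
Visit O → queue [B, G, K]
Visit B; enqueue D → queue [G, K, D]
Visit G → queue [K, D]
Visit K → queue [D]
Visit D → queue []

Q A L N C J H I P E F M O B G K D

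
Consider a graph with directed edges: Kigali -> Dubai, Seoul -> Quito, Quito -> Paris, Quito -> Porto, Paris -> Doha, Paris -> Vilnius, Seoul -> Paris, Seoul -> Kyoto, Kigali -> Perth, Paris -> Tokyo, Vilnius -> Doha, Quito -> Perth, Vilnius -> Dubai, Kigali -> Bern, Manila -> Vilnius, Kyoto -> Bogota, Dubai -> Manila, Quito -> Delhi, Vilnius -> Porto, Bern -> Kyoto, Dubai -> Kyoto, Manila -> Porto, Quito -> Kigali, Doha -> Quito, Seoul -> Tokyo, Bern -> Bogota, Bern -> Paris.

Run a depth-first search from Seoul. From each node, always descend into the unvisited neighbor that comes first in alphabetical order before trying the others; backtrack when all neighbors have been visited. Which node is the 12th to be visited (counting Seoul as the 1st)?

Porto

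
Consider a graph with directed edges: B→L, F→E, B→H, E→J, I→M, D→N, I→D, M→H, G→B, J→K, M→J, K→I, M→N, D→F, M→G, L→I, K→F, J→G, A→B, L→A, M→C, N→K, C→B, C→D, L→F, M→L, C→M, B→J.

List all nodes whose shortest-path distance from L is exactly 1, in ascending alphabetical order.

A, F, I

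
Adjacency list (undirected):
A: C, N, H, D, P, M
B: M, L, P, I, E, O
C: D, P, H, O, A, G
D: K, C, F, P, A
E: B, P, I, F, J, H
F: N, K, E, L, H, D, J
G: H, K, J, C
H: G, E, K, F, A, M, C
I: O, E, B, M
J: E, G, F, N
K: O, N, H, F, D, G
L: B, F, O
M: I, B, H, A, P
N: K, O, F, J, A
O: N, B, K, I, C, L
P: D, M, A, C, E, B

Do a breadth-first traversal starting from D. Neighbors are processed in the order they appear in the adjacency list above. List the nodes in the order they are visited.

D -> K -> C -> F -> P -> A -> O -> N -> H -> G -> E -> L -> J -> M -> B -> I

Visit D; enqueue K, C, F, P, A → queue [K, C, F, P, A]
Visit K; enqueue O, N, H, G → queue [C, F, P, A, O, N, H, G]
Visit C → queue [F, P, A, O, N, H, G]
Visit F; enqueue E, L, J → queue [P, A, O, N, H, G, E, L, J]
Visit P; enqueue M, B → queue [A, O, N, H, G, E, L, J, M, B]
Visit A → queue [O, N, H, G, E, L, J, M, B]
Visit O; enqueue I → queue [N, H, G, E, L, J, M, B, I]
Visit N → queue [H, G, E, L, J, M, B, I]
Visit H → queue [G, E, L, J, M, B, I]
Visit G → queue [E, L, J, M, B, I]
Visit E → queue [L, J, M, B, I]
Visit L → queue [J, M, B, I]
Visit J → queue [M, B, I]
Visit M → queue [B, I]
Visit B → queue [I]
Visit I → queue []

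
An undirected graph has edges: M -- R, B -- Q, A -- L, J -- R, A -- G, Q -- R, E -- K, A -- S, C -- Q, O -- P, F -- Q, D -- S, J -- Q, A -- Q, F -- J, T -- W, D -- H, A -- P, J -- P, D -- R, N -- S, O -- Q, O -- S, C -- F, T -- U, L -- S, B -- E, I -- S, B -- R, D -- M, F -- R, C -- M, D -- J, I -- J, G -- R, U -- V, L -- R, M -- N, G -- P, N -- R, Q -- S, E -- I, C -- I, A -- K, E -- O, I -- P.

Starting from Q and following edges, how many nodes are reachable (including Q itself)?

19

BFS from Q visits: Q, A, B, C, F, J, O, R, S, G, K, L, P, E, I, M, D, N, H
Reachable nodes: 19 of 23 total.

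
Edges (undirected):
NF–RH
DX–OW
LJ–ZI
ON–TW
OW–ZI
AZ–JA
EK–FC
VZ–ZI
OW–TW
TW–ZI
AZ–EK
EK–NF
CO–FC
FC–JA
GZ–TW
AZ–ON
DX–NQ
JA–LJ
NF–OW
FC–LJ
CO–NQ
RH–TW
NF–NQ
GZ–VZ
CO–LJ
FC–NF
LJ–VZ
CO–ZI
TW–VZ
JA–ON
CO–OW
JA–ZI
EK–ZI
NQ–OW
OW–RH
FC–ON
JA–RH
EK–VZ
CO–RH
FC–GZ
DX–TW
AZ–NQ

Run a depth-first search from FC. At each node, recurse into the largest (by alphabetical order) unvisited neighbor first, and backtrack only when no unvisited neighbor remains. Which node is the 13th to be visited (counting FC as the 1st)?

AZ

Visit FC
FC → ON
ON → TW
TW → ZI
ZI → VZ
VZ → LJ
LJ → JA
JA → RH
RH → OW
OW → NQ
NQ → NF
NF → EK
EK → AZ
NQ → DX
NQ → CO
VZ → GZ

Visit order: FC, ON, TW, ZI, VZ, LJ, JA, RH, OW, NQ, NF, EK, AZ, DX, CO, GZ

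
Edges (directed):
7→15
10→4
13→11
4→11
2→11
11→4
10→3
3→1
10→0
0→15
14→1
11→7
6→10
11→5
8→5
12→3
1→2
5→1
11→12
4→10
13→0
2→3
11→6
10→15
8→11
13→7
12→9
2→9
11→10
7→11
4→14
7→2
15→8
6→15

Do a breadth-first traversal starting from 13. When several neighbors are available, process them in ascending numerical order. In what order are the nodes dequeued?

13, 0, 7, 11, 15, 2, 4, 5, 6, 10, 12, 8, 3, 9, 14, 1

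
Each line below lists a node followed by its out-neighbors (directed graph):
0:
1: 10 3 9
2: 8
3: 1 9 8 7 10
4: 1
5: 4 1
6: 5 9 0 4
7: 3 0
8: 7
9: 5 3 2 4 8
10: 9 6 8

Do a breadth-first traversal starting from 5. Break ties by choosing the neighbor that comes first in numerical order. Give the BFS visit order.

Visit 5; enqueue 1, 4 → queue [1, 4]
Visit 1; enqueue 3, 9, 10 → queue [4, 3, 9, 10]
Visit 4 → queue [3, 9, 10]
Visit 3; enqueue 7, 8 → queue [9, 10, 7, 8]
Visit 9; enqueue 2 → queue [10, 7, 8, 2]
Visit 10; enqueue 6 → queue [7, 8, 2, 6]
Visit 7; enqueue 0 → queue [8, 2, 6, 0]
Visit 8 → queue [2, 6, 0]
Visit 2 → queue [6, 0]
Visit 6 → queue [0]
Visit 0 → queue []

5 → 1 → 4 → 3 → 9 → 10 → 7 → 8 → 2 → 6 → 0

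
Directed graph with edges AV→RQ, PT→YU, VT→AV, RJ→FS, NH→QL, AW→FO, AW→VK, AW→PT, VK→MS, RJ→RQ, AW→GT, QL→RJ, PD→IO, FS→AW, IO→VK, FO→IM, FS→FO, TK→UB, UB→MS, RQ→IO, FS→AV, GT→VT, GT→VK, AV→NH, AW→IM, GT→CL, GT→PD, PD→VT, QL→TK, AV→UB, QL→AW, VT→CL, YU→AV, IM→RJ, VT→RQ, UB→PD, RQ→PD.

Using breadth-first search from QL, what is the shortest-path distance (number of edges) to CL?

Level 0: QL
Level 1: AW, RJ, TK
Level 2: FO, FS, GT, IM, PT, RQ, UB, VK
Level 3: AV, CL, IO, MS, PD, VT, YU
Level 4: NH
CL first appears at level 3.

3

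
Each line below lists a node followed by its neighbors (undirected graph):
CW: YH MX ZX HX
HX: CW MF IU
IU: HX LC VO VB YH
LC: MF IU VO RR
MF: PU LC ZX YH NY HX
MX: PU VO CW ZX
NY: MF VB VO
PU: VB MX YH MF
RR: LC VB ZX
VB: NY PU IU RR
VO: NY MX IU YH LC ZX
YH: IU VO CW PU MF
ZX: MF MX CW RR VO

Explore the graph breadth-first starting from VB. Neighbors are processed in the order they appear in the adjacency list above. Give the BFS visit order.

VB → NY → PU → IU → RR → MF → VO → MX → YH → HX → LC → ZX → CW

Visit VB; enqueue NY, PU, IU, RR → queue [NY, PU, IU, RR]
Visit NY; enqueue MF, VO → queue [PU, IU, RR, MF, VO]
Visit PU; enqueue MX, YH → queue [IU, RR, MF, VO, MX, YH]
Visit IU; enqueue HX, LC → queue [RR, MF, VO, MX, YH, HX, LC]
Visit RR; enqueue ZX → queue [MF, VO, MX, YH, HX, LC, ZX]
Visit MF → queue [VO, MX, YH, HX, LC, ZX]
Visit VO → queue [MX, YH, HX, LC, ZX]
Visit MX; enqueue CW → queue [YH, HX, LC, ZX, CW]
Visit YH → queue [HX, LC, ZX, CW]
Visit HX → queue [LC, ZX, CW]
Visit LC → queue [ZX, CW]
Visit ZX → queue [CW]
Visit CW → queue []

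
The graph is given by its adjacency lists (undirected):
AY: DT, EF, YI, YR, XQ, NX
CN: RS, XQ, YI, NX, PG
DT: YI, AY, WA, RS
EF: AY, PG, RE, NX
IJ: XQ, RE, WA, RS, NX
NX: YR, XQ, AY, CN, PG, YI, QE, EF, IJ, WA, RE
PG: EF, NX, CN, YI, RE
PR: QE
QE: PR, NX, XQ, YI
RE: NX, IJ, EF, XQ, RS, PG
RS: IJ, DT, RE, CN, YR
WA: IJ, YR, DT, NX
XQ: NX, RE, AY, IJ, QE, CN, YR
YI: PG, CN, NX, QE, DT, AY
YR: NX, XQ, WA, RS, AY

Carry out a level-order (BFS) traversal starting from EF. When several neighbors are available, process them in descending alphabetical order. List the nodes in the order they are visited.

EF RE PG NX AY XQ RS IJ YI CN YR WA QE DT PR

Visit EF; enqueue RE, PG, NX, AY → queue [RE, PG, NX, AY]
Visit RE; enqueue XQ, RS, IJ → queue [PG, NX, AY, XQ, RS, IJ]
Visit PG; enqueue YI, CN → queue [NX, AY, XQ, RS, IJ, YI, CN]
Visit NX; enqueue YR, WA, QE → queue [AY, XQ, RS, IJ, YI, CN, YR, WA, QE]
Visit AY; enqueue DT → queue [XQ, RS, IJ, YI, CN, YR, WA, QE, DT]
Visit XQ → queue [RS, IJ, YI, CN, YR, WA, QE, DT]
Visit RS → queue [IJ, YI, CN, YR, WA, QE, DT]
Visit IJ → queue [YI, CN, YR, WA, QE, DT]
Visit YI → queue [CN, YR, WA, QE, DT]
Visit CN → queue [YR, WA, QE, DT]
Visit YR → queue [WA, QE, DT]
Visit WA → queue [QE, DT]
Visit QE; enqueue PR → queue [DT, PR]
Visit DT → queue [PR]
Visit PR → queue []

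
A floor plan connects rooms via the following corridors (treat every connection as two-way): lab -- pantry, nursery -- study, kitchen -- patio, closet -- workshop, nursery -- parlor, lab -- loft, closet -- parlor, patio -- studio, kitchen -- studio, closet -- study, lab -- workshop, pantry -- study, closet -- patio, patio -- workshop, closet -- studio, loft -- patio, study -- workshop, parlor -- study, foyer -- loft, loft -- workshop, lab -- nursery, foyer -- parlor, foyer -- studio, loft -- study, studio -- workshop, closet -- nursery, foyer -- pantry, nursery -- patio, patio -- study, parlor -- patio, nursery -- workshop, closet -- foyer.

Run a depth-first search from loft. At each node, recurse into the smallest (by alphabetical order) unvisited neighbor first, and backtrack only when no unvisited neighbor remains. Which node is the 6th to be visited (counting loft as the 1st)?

Visit loft
loft → foyer
foyer → closet
closet → nursery
nursery → lab
lab → pantry
pantry → study
study → parlor
parlor → patio
patio → kitchen
kitchen → studio
studio → workshop

Visit order: loft, foyer, closet, nursery, lab, pantry, study, parlor, patio, kitchen, studio, workshop

pantry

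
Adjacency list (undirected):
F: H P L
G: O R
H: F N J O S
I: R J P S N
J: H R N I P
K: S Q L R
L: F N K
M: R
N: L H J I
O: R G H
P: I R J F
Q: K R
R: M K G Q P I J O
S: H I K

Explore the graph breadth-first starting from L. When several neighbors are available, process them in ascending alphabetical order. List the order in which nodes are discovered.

L → F → K → N → H → P → Q → R → S → I → J → O → G → M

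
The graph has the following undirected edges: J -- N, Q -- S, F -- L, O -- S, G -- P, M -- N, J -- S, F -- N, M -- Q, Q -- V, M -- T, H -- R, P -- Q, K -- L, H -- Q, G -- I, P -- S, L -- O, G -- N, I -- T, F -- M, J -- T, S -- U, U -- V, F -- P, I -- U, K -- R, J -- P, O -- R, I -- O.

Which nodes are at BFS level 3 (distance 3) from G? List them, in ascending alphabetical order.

Level 0: G
Level 1: I, N, P
Level 2: F, J, M, O, Q, S, T, U
Level 3: H, L, R, V
Level 4: K

H, L, R, V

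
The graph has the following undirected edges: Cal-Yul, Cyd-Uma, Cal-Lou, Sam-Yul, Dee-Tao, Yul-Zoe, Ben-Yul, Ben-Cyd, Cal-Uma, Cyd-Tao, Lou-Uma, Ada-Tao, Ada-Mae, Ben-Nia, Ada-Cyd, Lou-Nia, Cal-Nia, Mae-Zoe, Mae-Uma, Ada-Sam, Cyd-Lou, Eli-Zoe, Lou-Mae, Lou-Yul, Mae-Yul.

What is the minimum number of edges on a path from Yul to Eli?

2

Level 0: Yul
Level 1: Ben, Cal, Lou, Mae, Sam, Zoe
Level 2: Ada, Cyd, Eli, Nia, Uma
Level 3: Tao
Level 4: Dee
Eli first appears at level 2.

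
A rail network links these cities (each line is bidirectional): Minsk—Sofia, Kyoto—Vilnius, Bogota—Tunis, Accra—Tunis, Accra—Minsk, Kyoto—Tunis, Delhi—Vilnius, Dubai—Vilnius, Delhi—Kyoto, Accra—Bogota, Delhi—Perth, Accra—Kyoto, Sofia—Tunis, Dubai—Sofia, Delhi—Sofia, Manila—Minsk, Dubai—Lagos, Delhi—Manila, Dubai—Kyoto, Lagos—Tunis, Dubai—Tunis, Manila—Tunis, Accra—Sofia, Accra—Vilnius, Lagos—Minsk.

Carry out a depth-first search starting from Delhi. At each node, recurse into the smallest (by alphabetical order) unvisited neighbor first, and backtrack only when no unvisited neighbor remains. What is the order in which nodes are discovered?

Delhi → Kyoto → Accra → Bogota → Tunis → Dubai → Lagos → Minsk → Manila → Sofia → Vilnius → Perth

Visit Delhi
Delhi → Kyoto
Kyoto → Accra
Accra → Bogota
Bogota → Tunis
Tunis → Dubai
Dubai → Lagos
Lagos → Minsk
Minsk → Manila
Minsk → Sofia
Dubai → Vilnius
Delhi → Perth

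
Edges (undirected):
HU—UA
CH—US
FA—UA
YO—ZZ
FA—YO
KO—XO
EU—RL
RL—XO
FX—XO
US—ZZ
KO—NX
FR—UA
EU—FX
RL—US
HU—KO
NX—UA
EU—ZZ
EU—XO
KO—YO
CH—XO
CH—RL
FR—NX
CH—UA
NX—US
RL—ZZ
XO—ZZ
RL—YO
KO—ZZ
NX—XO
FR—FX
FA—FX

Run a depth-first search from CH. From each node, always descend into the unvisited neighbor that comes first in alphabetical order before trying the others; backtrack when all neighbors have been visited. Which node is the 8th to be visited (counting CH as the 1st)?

NX

Visit CH
CH → RL
RL → EU
EU → FX
FX → FA
FA → UA
UA → FR
FR → NX
NX → KO
KO → HU
KO → XO
XO → ZZ
ZZ → US
ZZ → YO

Visit order: CH, RL, EU, FX, FA, UA, FR, NX, KO, HU, XO, ZZ, US, YO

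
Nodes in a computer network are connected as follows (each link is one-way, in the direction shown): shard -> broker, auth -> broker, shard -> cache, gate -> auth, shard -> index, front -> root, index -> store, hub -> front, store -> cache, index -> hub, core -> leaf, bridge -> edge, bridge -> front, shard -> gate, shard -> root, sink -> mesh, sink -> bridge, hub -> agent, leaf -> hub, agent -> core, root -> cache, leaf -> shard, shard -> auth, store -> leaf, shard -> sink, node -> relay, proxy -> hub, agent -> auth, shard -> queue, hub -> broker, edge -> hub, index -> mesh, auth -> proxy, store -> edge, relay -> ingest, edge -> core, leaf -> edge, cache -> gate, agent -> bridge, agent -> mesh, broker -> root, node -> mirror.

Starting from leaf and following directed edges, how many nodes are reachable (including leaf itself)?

BFS from leaf visits: leaf, shard, hub, edge, sink, root, queue, index, gate, cache, broker, auth, front, agent, core, mesh, bridge, store, proxy
Reachable nodes: 19 of 23 total.

19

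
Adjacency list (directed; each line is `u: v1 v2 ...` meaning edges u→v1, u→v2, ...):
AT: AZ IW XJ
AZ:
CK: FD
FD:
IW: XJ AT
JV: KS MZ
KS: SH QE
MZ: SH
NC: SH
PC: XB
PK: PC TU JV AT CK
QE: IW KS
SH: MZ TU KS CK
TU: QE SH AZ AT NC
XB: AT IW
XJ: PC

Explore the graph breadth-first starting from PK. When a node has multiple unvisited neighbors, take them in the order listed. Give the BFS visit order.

PK -> PC -> TU -> JV -> AT -> CK -> XB -> QE -> SH -> AZ -> NC -> KS -> MZ -> IW -> XJ -> FD

Visit PK; enqueue PC, TU, JV, AT, CK → queue [PC, TU, JV, AT, CK]
Visit PC; enqueue XB → queue [TU, JV, AT, CK, XB]
Visit TU; enqueue QE, SH, AZ, NC → queue [JV, AT, CK, XB, QE, SH, AZ, NC]
Visit JV; enqueue KS, MZ → queue [AT, CK, XB, QE, SH, AZ, NC, KS, MZ]
Visit AT; enqueue IW, XJ → queue [CK, XB, QE, SH, AZ, NC, KS, MZ, IW, XJ]
Visit CK; enqueue FD → queue [XB, QE, SH, AZ, NC, KS, MZ, IW, XJ, FD]
Visit XB → queue [QE, SH, AZ, NC, KS, MZ, IW, XJ, FD]
Visit QE → queue [SH, AZ, NC, KS, MZ, IW, XJ, FD]
Visit SH → queue [AZ, NC, KS, MZ, IW, XJ, FD]
Visit AZ → queue [NC, KS, MZ, IW, XJ, FD]
Visit NC → queue [KS, MZ, IW, XJ, FD]
Visit KS → queue [MZ, IW, XJ, FD]
Visit MZ → queue [IW, XJ, FD]
Visit IW → queue [XJ, FD]
Visit XJ → queue [FD]
Visit FD → queue []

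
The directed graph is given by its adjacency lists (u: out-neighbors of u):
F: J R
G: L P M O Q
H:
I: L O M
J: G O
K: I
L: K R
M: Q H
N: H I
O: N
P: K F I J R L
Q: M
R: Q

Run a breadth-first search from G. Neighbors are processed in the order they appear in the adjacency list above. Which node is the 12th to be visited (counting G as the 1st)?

H

Visit G; enqueue L, P, M, O, Q → queue [L, P, M, O, Q]
Visit L; enqueue K, R → queue [P, M, O, Q, K, R]
Visit P; enqueue F, I, J → queue [M, O, Q, K, R, F, I, J]
Visit M; enqueue H → queue [O, Q, K, R, F, I, J, H]
Visit O; enqueue N → queue [Q, K, R, F, I, J, H, N]
Visit Q → queue [K, R, F, I, J, H, N]
Visit K → queue [R, F, I, J, H, N]
Visit R → queue [F, I, J, H, N]
Visit F → queue [I, J, H, N]
Visit I → queue [J, H, N]
Visit J → queue [H, N]
Visit H → queue [N]
Visit N → queue []

Visit order: G, L, P, M, O, Q, K, R, F, I, J, H, N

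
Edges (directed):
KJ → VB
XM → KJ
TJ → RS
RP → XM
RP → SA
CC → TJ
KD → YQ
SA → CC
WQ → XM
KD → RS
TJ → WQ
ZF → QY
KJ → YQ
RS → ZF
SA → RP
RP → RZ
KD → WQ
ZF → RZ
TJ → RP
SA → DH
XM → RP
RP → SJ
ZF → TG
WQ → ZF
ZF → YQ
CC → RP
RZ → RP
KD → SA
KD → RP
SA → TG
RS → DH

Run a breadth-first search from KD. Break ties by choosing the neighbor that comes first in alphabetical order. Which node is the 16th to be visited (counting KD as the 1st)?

TJ

Visit KD; enqueue RP, RS, SA, WQ, YQ → queue [RP, RS, SA, WQ, YQ]
Visit RP; enqueue RZ, SJ, XM → queue [RS, SA, WQ, YQ, RZ, SJ, XM]
Visit RS; enqueue DH, ZF → queue [SA, WQ, YQ, RZ, SJ, XM, DH, ZF]
Visit SA; enqueue CC, TG → queue [WQ, YQ, RZ, SJ, XM, DH, ZF, CC, TG]
Visit WQ → queue [YQ, RZ, SJ, XM, DH, ZF, CC, TG]
Visit YQ → queue [RZ, SJ, XM, DH, ZF, CC, TG]
Visit RZ → queue [SJ, XM, DH, ZF, CC, TG]
Visit SJ → queue [XM, DH, ZF, CC, TG]
Visit XM; enqueue KJ → queue [DH, ZF, CC, TG, KJ]
Visit DH → queue [ZF, CC, TG, KJ]
Visit ZF; enqueue QY → queue [CC, TG, KJ, QY]
Visit CC; enqueue TJ → queue [TG, KJ, QY, TJ]
Visit TG → queue [KJ, QY, TJ]
Visit KJ; enqueue VB → queue [QY, TJ, VB]
Visit QY → queue [TJ, VB]
Visit TJ → queue [VB]
Visit VB → queue []

Visit order: KD, RP, RS, SA, WQ, YQ, RZ, SJ, XM, DH, ZF, CC, TG, KJ, QY, TJ, VB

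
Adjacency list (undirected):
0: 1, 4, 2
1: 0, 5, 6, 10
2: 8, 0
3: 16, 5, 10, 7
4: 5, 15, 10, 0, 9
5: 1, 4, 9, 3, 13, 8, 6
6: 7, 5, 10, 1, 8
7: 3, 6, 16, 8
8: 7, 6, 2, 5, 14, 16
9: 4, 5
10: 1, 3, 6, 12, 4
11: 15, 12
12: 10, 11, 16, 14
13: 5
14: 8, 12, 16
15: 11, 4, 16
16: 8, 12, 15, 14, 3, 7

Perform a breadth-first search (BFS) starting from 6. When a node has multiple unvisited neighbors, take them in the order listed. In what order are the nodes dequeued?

6 7 5 10 1 8 3 16 4 9 13 12 0 2 14 15 11

Visit 6; enqueue 7, 5, 10, 1, 8 → queue [7, 5, 10, 1, 8]
Visit 7; enqueue 3, 16 → queue [5, 10, 1, 8, 3, 16]
Visit 5; enqueue 4, 9, 13 → queue [10, 1, 8, 3, 16, 4, 9, 13]
Visit 10; enqueue 12 → queue [1, 8, 3, 16, 4, 9, 13, 12]
Visit 1; enqueue 0 → queue [8, 3, 16, 4, 9, 13, 12, 0]
Visit 8; enqueue 2, 14 → queue [3, 16, 4, 9, 13, 12, 0, 2, 14]
Visit 3 → queue [16, 4, 9, 13, 12, 0, 2, 14]
Visit 16; enqueue 15 → queue [4, 9, 13, 12, 0, 2, 14, 15]
Visit 4 → queue [9, 13, 12, 0, 2, 14, 15]
Visit 9 → queue [13, 12, 0, 2, 14, 15]
Visit 13 → queue [12, 0, 2, 14, 15]
Visit 12; enqueue 11 → queue [0, 2, 14, 15, 11]
Visit 0 → queue [2, 14, 15, 11]
Visit 2 → queue [14, 15, 11]
Visit 14 → queue [15, 11]
Visit 15 → queue [11]
Visit 11 → queue []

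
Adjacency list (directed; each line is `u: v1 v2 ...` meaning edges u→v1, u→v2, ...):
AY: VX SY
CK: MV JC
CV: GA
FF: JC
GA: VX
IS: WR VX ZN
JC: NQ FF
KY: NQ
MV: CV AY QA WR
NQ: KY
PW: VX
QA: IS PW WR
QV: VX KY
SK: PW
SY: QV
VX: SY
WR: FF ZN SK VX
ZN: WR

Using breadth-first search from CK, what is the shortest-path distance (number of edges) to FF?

Level 0: CK
Level 1: JC, MV
Level 2: AY, CV, FF, NQ, QA, WR
Level 3: GA, IS, KY, PW, SK, SY, VX, ZN
Level 4: QV
FF first appears at level 2.

2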